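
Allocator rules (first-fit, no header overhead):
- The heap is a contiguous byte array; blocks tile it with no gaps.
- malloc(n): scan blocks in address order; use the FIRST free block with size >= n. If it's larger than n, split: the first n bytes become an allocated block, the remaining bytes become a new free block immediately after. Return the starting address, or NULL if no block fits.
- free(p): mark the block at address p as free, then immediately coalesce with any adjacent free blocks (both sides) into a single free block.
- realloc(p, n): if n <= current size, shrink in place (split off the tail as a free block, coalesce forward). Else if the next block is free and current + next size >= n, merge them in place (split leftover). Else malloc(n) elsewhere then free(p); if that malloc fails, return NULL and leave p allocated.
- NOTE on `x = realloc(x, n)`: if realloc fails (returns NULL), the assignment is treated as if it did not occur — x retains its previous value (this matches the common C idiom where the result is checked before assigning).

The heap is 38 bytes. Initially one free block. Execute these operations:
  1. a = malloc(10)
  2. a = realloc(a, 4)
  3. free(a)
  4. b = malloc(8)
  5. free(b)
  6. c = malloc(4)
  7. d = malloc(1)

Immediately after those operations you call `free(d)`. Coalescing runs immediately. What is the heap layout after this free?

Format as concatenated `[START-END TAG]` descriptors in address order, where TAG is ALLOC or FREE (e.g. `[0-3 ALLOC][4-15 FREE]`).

Answer: [0-3 ALLOC][4-37 FREE]

Derivation:
Op 1: a = malloc(10) -> a = 0; heap: [0-9 ALLOC][10-37 FREE]
Op 2: a = realloc(a, 4) -> a = 0; heap: [0-3 ALLOC][4-37 FREE]
Op 3: free(a) -> (freed a); heap: [0-37 FREE]
Op 4: b = malloc(8) -> b = 0; heap: [0-7 ALLOC][8-37 FREE]
Op 5: free(b) -> (freed b); heap: [0-37 FREE]
Op 6: c = malloc(4) -> c = 0; heap: [0-3 ALLOC][4-37 FREE]
Op 7: d = malloc(1) -> d = 4; heap: [0-3 ALLOC][4-4 ALLOC][5-37 FREE]
free(d): d = 4 -> block [4-4 ALLOC]; mark free, coalesce with adjacent free neighbors -> [0-3 ALLOC][4-37 FREE]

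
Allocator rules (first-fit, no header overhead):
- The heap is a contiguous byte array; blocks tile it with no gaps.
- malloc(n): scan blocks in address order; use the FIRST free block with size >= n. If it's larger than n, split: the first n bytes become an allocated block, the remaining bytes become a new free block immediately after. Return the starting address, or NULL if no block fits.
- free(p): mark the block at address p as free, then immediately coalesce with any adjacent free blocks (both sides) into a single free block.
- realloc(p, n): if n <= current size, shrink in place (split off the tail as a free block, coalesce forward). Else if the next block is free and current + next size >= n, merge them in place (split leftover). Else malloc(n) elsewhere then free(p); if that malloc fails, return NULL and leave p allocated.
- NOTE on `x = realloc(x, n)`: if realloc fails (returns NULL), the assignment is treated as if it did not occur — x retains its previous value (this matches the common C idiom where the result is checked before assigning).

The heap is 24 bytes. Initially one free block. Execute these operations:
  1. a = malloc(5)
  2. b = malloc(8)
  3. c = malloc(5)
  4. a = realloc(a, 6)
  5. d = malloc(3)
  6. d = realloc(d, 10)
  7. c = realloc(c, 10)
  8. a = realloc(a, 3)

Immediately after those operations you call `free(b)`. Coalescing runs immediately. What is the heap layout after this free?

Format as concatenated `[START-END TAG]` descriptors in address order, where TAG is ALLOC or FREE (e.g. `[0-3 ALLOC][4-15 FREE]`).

Answer: [0-2 ALLOC][3-12 FREE][13-17 ALLOC][18-20 ALLOC][21-23 FREE]

Derivation:
Op 1: a = malloc(5) -> a = 0; heap: [0-4 ALLOC][5-23 FREE]
Op 2: b = malloc(8) -> b = 5; heap: [0-4 ALLOC][5-12 ALLOC][13-23 FREE]
Op 3: c = malloc(5) -> c = 13; heap: [0-4 ALLOC][5-12 ALLOC][13-17 ALLOC][18-23 FREE]
Op 4: a = realloc(a, 6) -> a = 18; heap: [0-4 FREE][5-12 ALLOC][13-17 ALLOC][18-23 ALLOC]
Op 5: d = malloc(3) -> d = 0; heap: [0-2 ALLOC][3-4 FREE][5-12 ALLOC][13-17 ALLOC][18-23 ALLOC]
Op 6: d = realloc(d, 10) -> NULL (d unchanged); heap: [0-2 ALLOC][3-4 FREE][5-12 ALLOC][13-17 ALLOC][18-23 ALLOC]
Op 7: c = realloc(c, 10) -> NULL (c unchanged); heap: [0-2 ALLOC][3-4 FREE][5-12 ALLOC][13-17 ALLOC][18-23 ALLOC]
Op 8: a = realloc(a, 3) -> a = 18; heap: [0-2 ALLOC][3-4 FREE][5-12 ALLOC][13-17 ALLOC][18-20 ALLOC][21-23 FREE]
free(b): b = 5 -> block [5-12 ALLOC]; mark free, coalesce with adjacent free neighbors -> [0-2 ALLOC][3-12 FREE][13-17 ALLOC][18-20 ALLOC][21-23 FREE]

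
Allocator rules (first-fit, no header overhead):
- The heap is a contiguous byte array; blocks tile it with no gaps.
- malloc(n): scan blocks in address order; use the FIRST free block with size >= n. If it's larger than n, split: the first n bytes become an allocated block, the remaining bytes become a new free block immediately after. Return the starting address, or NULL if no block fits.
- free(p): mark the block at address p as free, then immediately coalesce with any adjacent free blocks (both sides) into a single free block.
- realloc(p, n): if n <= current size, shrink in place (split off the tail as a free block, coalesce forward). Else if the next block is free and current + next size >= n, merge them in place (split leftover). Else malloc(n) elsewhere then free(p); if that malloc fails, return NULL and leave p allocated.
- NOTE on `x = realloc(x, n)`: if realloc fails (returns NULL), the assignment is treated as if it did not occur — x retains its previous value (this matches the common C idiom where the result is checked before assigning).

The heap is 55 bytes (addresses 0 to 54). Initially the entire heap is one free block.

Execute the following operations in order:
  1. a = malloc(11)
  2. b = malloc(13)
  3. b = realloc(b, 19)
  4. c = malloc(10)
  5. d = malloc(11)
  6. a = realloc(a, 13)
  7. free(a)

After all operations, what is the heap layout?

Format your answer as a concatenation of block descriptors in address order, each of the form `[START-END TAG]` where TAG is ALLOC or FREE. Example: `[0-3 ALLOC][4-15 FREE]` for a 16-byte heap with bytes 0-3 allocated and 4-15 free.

Answer: [0-10 FREE][11-29 ALLOC][30-39 ALLOC][40-50 ALLOC][51-54 FREE]

Derivation:
Op 1: a = malloc(11) -> a = 0; heap: [0-10 ALLOC][11-54 FREE]
Op 2: b = malloc(13) -> b = 11; heap: [0-10 ALLOC][11-23 ALLOC][24-54 FREE]
Op 3: b = realloc(b, 19) -> b = 11; heap: [0-10 ALLOC][11-29 ALLOC][30-54 FREE]
Op 4: c = malloc(10) -> c = 30; heap: [0-10 ALLOC][11-29 ALLOC][30-39 ALLOC][40-54 FREE]
Op 5: d = malloc(11) -> d = 40; heap: [0-10 ALLOC][11-29 ALLOC][30-39 ALLOC][40-50 ALLOC][51-54 FREE]
Op 6: a = realloc(a, 13) -> NULL (a unchanged); heap: [0-10 ALLOC][11-29 ALLOC][30-39 ALLOC][40-50 ALLOC][51-54 FREE]
Op 7: free(a) -> (freed a); heap: [0-10 FREE][11-29 ALLOC][30-39 ALLOC][40-50 ALLOC][51-54 FREE]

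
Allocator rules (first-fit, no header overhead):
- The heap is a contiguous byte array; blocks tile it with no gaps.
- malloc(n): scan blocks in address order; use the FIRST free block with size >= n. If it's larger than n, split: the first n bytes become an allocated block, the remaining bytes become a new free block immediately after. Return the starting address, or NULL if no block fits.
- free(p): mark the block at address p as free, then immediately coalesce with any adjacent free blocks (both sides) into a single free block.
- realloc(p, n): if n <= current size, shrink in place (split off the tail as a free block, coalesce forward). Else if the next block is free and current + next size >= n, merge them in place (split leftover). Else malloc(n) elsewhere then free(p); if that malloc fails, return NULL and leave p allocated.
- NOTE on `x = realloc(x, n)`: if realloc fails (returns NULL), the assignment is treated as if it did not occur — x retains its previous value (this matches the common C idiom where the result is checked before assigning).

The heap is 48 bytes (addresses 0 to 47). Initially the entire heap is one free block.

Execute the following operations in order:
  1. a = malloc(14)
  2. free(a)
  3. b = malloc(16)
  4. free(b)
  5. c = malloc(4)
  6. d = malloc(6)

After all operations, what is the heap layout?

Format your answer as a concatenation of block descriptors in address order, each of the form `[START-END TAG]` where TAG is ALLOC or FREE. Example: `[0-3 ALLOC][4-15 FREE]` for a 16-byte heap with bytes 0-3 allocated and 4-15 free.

Op 1: a = malloc(14) -> a = 0; heap: [0-13 ALLOC][14-47 FREE]
Op 2: free(a) -> (freed a); heap: [0-47 FREE]
Op 3: b = malloc(16) -> b = 0; heap: [0-15 ALLOC][16-47 FREE]
Op 4: free(b) -> (freed b); heap: [0-47 FREE]
Op 5: c = malloc(4) -> c = 0; heap: [0-3 ALLOC][4-47 FREE]
Op 6: d = malloc(6) -> d = 4; heap: [0-3 ALLOC][4-9 ALLOC][10-47 FREE]

Answer: [0-3 ALLOC][4-9 ALLOC][10-47 FREE]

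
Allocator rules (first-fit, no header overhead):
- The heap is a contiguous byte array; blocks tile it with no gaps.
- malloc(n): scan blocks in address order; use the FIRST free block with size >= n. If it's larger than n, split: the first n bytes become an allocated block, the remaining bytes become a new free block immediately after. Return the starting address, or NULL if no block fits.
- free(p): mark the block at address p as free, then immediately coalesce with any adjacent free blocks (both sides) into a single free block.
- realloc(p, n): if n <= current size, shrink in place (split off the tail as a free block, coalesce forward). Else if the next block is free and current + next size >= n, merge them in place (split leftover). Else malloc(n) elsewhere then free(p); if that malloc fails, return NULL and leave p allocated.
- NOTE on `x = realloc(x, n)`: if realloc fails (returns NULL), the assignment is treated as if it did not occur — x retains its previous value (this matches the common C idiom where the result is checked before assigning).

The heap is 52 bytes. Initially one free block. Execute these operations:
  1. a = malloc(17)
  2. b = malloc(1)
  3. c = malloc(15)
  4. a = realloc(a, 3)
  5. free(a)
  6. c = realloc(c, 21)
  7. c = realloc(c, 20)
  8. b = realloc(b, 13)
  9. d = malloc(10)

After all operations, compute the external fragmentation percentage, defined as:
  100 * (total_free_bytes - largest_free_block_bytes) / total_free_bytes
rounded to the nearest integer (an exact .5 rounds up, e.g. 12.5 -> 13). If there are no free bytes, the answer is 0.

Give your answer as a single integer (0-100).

Answer: 44

Derivation:
Op 1: a = malloc(17) -> a = 0; heap: [0-16 ALLOC][17-51 FREE]
Op 2: b = malloc(1) -> b = 17; heap: [0-16 ALLOC][17-17 ALLOC][18-51 FREE]
Op 3: c = malloc(15) -> c = 18; heap: [0-16 ALLOC][17-17 ALLOC][18-32 ALLOC][33-51 FREE]
Op 4: a = realloc(a, 3) -> a = 0; heap: [0-2 ALLOC][3-16 FREE][17-17 ALLOC][18-32 ALLOC][33-51 FREE]
Op 5: free(a) -> (freed a); heap: [0-16 FREE][17-17 ALLOC][18-32 ALLOC][33-51 FREE]
Op 6: c = realloc(c, 21) -> c = 18; heap: [0-16 FREE][17-17 ALLOC][18-38 ALLOC][39-51 FREE]
Op 7: c = realloc(c, 20) -> c = 18; heap: [0-16 FREE][17-17 ALLOC][18-37 ALLOC][38-51 FREE]
Op 8: b = realloc(b, 13) -> b = 0; heap: [0-12 ALLOC][13-17 FREE][18-37 ALLOC][38-51 FREE]
Op 9: d = malloc(10) -> d = 38; heap: [0-12 ALLOC][13-17 FREE][18-37 ALLOC][38-47 ALLOC][48-51 FREE]
Free blocks: [5 4] total_free=9 largest=5 -> 100*(9-5)/9 = 400/9 ≈ 44.444 -> rounds to 44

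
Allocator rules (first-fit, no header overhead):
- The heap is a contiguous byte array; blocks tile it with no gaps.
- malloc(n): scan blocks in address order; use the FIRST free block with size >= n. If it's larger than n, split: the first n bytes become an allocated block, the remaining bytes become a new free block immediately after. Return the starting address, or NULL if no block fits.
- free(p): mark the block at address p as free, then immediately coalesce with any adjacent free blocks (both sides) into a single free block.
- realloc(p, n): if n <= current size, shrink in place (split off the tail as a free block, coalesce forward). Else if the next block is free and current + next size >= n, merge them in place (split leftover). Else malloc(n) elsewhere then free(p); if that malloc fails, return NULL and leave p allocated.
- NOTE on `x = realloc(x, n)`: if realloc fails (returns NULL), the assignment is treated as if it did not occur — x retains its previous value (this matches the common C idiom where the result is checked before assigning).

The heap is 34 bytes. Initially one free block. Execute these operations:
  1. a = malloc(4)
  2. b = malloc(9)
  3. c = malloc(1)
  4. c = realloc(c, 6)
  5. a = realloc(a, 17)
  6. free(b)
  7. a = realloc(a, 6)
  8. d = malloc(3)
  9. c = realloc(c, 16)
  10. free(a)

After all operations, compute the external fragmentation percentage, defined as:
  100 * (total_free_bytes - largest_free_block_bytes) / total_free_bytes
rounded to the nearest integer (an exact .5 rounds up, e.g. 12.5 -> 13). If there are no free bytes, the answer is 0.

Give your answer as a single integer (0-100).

Op 1: a = malloc(4) -> a = 0; heap: [0-3 ALLOC][4-33 FREE]
Op 2: b = malloc(9) -> b = 4; heap: [0-3 ALLOC][4-12 ALLOC][13-33 FREE]
Op 3: c = malloc(1) -> c = 13; heap: [0-3 ALLOC][4-12 ALLOC][13-13 ALLOC][14-33 FREE]
Op 4: c = realloc(c, 6) -> c = 13; heap: [0-3 ALLOC][4-12 ALLOC][13-18 ALLOC][19-33 FREE]
Op 5: a = realloc(a, 17) -> NULL (a unchanged); heap: [0-3 ALLOC][4-12 ALLOC][13-18 ALLOC][19-33 FREE]
Op 6: free(b) -> (freed b); heap: [0-3 ALLOC][4-12 FREE][13-18 ALLOC][19-33 FREE]
Op 7: a = realloc(a, 6) -> a = 0; heap: [0-5 ALLOC][6-12 FREE][13-18 ALLOC][19-33 FREE]
Op 8: d = malloc(3) -> d = 6; heap: [0-5 ALLOC][6-8 ALLOC][9-12 FREE][13-18 ALLOC][19-33 FREE]
Op 9: c = realloc(c, 16) -> c = 13; heap: [0-5 ALLOC][6-8 ALLOC][9-12 FREE][13-28 ALLOC][29-33 FREE]
Op 10: free(a) -> (freed a); heap: [0-5 FREE][6-8 ALLOC][9-12 FREE][13-28 ALLOC][29-33 FREE]
Free blocks: [6 4 5] total_free=15 largest=6 -> 100*(15-6)/15 = 900/15 = 60

Answer: 60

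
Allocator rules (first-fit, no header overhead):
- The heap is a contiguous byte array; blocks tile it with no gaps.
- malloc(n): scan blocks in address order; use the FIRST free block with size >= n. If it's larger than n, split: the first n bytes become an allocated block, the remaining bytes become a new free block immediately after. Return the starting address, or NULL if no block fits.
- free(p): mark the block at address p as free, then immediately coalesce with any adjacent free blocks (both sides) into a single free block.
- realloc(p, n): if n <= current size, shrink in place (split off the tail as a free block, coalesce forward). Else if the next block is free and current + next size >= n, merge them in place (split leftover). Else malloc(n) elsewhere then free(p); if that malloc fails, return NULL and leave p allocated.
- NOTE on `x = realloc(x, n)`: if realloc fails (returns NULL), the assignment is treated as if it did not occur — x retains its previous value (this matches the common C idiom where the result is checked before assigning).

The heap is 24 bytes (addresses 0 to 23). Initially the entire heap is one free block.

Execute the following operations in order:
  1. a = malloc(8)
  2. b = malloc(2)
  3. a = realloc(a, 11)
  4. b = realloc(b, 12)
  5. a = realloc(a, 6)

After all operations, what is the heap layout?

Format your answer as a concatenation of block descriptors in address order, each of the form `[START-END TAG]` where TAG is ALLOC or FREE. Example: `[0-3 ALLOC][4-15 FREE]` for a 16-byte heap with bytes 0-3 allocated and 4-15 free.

Op 1: a = malloc(8) -> a = 0; heap: [0-7 ALLOC][8-23 FREE]
Op 2: b = malloc(2) -> b = 8; heap: [0-7 ALLOC][8-9 ALLOC][10-23 FREE]
Op 3: a = realloc(a, 11) -> a = 10; heap: [0-7 FREE][8-9 ALLOC][10-20 ALLOC][21-23 FREE]
Op 4: b = realloc(b, 12) -> NULL (b unchanged); heap: [0-7 FREE][8-9 ALLOC][10-20 ALLOC][21-23 FREE]
Op 5: a = realloc(a, 6) -> a = 10; heap: [0-7 FREE][8-9 ALLOC][10-15 ALLOC][16-23 FREE]

Answer: [0-7 FREE][8-9 ALLOC][10-15 ALLOC][16-23 FREE]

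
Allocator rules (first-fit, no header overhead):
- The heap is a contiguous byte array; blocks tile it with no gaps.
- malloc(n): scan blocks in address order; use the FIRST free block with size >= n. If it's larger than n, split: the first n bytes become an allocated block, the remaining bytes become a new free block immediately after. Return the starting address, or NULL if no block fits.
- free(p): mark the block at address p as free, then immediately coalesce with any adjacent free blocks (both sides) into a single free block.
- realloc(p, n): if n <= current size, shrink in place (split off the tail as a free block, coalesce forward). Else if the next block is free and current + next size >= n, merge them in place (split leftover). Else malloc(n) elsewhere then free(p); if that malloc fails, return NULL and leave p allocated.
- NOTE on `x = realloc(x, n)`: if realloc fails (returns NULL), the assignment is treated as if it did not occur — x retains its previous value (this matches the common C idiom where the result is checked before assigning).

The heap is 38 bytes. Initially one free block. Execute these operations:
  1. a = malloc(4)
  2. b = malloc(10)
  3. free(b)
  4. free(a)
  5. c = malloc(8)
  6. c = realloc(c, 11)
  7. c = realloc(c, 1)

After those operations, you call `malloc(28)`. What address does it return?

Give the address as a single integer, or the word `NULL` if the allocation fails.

Op 1: a = malloc(4) -> a = 0; heap: [0-3 ALLOC][4-37 FREE]
Op 2: b = malloc(10) -> b = 4; heap: [0-3 ALLOC][4-13 ALLOC][14-37 FREE]
Op 3: free(b) -> (freed b); heap: [0-3 ALLOC][4-37 FREE]
Op 4: free(a) -> (freed a); heap: [0-37 FREE]
Op 5: c = malloc(8) -> c = 0; heap: [0-7 ALLOC][8-37 FREE]
Op 6: c = realloc(c, 11) -> c = 0; heap: [0-10 ALLOC][11-37 FREE]
Op 7: c = realloc(c, 1) -> c = 0; heap: [0-0 ALLOC][1-37 FREE]
malloc(28): first-fit scan over [0-0 ALLOC][1-37 FREE] -> 1

Answer: 1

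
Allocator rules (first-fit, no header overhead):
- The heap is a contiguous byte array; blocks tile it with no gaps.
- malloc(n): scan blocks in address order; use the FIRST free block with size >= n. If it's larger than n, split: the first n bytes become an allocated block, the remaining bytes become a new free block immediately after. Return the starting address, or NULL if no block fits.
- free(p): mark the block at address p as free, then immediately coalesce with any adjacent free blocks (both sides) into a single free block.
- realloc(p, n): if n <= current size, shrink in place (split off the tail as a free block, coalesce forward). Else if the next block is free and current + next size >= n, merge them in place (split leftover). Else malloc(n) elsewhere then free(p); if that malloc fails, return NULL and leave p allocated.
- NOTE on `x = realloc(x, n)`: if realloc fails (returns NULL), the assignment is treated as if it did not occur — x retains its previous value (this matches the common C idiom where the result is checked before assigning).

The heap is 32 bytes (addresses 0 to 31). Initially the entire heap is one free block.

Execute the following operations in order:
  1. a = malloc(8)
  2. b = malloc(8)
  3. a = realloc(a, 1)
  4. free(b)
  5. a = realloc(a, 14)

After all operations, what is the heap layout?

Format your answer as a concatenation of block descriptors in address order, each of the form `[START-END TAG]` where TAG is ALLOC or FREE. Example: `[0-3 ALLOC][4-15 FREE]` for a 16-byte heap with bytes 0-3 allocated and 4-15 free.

Op 1: a = malloc(8) -> a = 0; heap: [0-7 ALLOC][8-31 FREE]
Op 2: b = malloc(8) -> b = 8; heap: [0-7 ALLOC][8-15 ALLOC][16-31 FREE]
Op 3: a = realloc(a, 1) -> a = 0; heap: [0-0 ALLOC][1-7 FREE][8-15 ALLOC][16-31 FREE]
Op 4: free(b) -> (freed b); heap: [0-0 ALLOC][1-31 FREE]
Op 5: a = realloc(a, 14) -> a = 0; heap: [0-13 ALLOC][14-31 FREE]

Answer: [0-13 ALLOC][14-31 FREE]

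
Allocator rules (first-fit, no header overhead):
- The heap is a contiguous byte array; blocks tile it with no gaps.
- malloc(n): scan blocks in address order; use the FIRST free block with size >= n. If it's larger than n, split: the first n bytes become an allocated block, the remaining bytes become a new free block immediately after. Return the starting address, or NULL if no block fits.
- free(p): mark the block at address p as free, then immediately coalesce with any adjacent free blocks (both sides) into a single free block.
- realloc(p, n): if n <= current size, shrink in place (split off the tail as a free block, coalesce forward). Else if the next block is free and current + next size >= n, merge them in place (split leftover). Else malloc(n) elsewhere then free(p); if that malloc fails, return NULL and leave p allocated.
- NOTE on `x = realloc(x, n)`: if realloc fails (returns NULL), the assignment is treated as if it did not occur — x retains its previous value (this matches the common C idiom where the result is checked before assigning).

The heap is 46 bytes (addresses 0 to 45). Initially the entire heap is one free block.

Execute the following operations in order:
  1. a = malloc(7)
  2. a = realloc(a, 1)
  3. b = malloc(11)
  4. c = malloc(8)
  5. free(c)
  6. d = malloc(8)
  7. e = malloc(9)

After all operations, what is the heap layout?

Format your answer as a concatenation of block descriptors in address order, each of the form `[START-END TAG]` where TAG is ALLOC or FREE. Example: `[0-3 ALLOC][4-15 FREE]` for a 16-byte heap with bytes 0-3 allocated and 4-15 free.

Op 1: a = malloc(7) -> a = 0; heap: [0-6 ALLOC][7-45 FREE]
Op 2: a = realloc(a, 1) -> a = 0; heap: [0-0 ALLOC][1-45 FREE]
Op 3: b = malloc(11) -> b = 1; heap: [0-0 ALLOC][1-11 ALLOC][12-45 FREE]
Op 4: c = malloc(8) -> c = 12; heap: [0-0 ALLOC][1-11 ALLOC][12-19 ALLOC][20-45 FREE]
Op 5: free(c) -> (freed c); heap: [0-0 ALLOC][1-11 ALLOC][12-45 FREE]
Op 6: d = malloc(8) -> d = 12; heap: [0-0 ALLOC][1-11 ALLOC][12-19 ALLOC][20-45 FREE]
Op 7: e = malloc(9) -> e = 20; heap: [0-0 ALLOC][1-11 ALLOC][12-19 ALLOC][20-28 ALLOC][29-45 FREE]

Answer: [0-0 ALLOC][1-11 ALLOC][12-19 ALLOC][20-28 ALLOC][29-45 FREE]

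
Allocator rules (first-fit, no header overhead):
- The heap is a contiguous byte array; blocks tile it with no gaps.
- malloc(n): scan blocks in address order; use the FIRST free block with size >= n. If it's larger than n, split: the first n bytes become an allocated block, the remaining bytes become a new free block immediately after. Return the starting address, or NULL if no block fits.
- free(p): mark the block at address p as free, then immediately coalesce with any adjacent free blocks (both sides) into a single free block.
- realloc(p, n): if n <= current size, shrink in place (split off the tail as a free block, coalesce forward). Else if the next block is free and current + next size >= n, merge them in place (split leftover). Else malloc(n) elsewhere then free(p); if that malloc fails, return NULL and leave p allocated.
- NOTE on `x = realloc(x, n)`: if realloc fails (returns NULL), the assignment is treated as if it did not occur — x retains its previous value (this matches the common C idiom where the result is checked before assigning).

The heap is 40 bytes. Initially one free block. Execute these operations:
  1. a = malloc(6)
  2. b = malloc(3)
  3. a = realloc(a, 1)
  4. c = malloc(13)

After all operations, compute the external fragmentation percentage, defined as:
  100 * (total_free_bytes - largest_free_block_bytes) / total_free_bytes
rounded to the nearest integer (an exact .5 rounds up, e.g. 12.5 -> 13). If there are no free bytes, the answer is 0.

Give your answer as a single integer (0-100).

Op 1: a = malloc(6) -> a = 0; heap: [0-5 ALLOC][6-39 FREE]
Op 2: b = malloc(3) -> b = 6; heap: [0-5 ALLOC][6-8 ALLOC][9-39 FREE]
Op 3: a = realloc(a, 1) -> a = 0; heap: [0-0 ALLOC][1-5 FREE][6-8 ALLOC][9-39 FREE]
Op 4: c = malloc(13) -> c = 9; heap: [0-0 ALLOC][1-5 FREE][6-8 ALLOC][9-21 ALLOC][22-39 FREE]
Free blocks: [5 18] total_free=23 largest=18 -> 100*(23-18)/23 = 500/23 ≈ 21.739 -> rounds to 22

Answer: 22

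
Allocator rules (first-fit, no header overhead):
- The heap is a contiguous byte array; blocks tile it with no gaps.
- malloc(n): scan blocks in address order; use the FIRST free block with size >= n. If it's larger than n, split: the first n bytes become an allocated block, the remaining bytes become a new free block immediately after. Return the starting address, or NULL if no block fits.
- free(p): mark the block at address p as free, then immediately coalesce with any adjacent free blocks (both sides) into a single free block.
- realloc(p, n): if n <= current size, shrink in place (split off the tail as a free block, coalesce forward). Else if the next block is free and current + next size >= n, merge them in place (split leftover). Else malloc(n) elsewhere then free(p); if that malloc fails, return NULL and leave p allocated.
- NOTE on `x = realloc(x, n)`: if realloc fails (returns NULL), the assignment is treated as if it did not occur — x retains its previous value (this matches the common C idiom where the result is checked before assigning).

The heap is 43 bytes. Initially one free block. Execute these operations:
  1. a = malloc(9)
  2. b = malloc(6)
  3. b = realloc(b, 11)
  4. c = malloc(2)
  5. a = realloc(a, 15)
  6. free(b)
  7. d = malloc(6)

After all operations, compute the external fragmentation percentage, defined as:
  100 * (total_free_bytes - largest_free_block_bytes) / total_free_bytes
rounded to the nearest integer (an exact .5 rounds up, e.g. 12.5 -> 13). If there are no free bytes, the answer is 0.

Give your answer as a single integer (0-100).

Answer: 30

Derivation:
Op 1: a = malloc(9) -> a = 0; heap: [0-8 ALLOC][9-42 FREE]
Op 2: b = malloc(6) -> b = 9; heap: [0-8 ALLOC][9-14 ALLOC][15-42 FREE]
Op 3: b = realloc(b, 11) -> b = 9; heap: [0-8 ALLOC][9-19 ALLOC][20-42 FREE]
Op 4: c = malloc(2) -> c = 20; heap: [0-8 ALLOC][9-19 ALLOC][20-21 ALLOC][22-42 FREE]
Op 5: a = realloc(a, 15) -> a = 22; heap: [0-8 FREE][9-19 ALLOC][20-21 ALLOC][22-36 ALLOC][37-42 FREE]
Op 6: free(b) -> (freed b); heap: [0-19 FREE][20-21 ALLOC][22-36 ALLOC][37-42 FREE]
Op 7: d = malloc(6) -> d = 0; heap: [0-5 ALLOC][6-19 FREE][20-21 ALLOC][22-36 ALLOC][37-42 FREE]
Free blocks: [14 6] total_free=20 largest=14 -> 100*(20-14)/20 = 600/20 = 30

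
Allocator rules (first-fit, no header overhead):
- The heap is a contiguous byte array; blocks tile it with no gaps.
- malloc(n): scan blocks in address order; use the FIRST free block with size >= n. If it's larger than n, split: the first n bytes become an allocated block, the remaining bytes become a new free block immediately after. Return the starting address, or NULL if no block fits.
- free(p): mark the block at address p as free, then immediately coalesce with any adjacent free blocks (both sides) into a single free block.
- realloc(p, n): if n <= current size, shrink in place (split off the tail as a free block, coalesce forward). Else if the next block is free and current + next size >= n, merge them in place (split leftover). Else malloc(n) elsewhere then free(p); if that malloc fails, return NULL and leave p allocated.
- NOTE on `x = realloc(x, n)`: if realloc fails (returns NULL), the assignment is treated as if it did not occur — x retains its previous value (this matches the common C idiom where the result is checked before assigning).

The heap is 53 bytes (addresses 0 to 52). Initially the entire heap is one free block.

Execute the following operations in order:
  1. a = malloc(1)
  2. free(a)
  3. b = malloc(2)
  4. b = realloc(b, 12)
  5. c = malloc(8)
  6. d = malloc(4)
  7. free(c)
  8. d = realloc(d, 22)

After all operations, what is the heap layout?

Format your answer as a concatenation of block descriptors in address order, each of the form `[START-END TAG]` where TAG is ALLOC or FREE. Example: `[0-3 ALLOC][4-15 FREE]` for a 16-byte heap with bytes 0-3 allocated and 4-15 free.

Op 1: a = malloc(1) -> a = 0; heap: [0-0 ALLOC][1-52 FREE]
Op 2: free(a) -> (freed a); heap: [0-52 FREE]
Op 3: b = malloc(2) -> b = 0; heap: [0-1 ALLOC][2-52 FREE]
Op 4: b = realloc(b, 12) -> b = 0; heap: [0-11 ALLOC][12-52 FREE]
Op 5: c = malloc(8) -> c = 12; heap: [0-11 ALLOC][12-19 ALLOC][20-52 FREE]
Op 6: d = malloc(4) -> d = 20; heap: [0-11 ALLOC][12-19 ALLOC][20-23 ALLOC][24-52 FREE]
Op 7: free(c) -> (freed c); heap: [0-11 ALLOC][12-19 FREE][20-23 ALLOC][24-52 FREE]
Op 8: d = realloc(d, 22) -> d = 20; heap: [0-11 ALLOC][12-19 FREE][20-41 ALLOC][42-52 FREE]

Answer: [0-11 ALLOC][12-19 FREE][20-41 ALLOC][42-52 FREE]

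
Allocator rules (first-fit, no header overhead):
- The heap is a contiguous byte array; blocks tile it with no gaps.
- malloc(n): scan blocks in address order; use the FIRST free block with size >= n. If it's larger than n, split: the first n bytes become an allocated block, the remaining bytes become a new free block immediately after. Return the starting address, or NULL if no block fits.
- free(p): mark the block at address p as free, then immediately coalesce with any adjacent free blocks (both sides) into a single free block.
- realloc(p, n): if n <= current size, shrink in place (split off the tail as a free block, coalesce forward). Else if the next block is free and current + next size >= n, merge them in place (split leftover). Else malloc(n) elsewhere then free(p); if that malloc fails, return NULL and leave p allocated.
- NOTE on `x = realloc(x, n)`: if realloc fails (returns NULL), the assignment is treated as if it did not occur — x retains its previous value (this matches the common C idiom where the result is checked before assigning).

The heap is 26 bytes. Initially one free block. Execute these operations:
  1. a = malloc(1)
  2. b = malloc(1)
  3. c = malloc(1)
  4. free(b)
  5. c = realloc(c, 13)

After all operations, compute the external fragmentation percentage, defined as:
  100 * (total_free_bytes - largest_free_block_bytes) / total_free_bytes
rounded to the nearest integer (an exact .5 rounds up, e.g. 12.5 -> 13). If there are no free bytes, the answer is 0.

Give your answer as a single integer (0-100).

Op 1: a = malloc(1) -> a = 0; heap: [0-0 ALLOC][1-25 FREE]
Op 2: b = malloc(1) -> b = 1; heap: [0-0 ALLOC][1-1 ALLOC][2-25 FREE]
Op 3: c = malloc(1) -> c = 2; heap: [0-0 ALLOC][1-1 ALLOC][2-2 ALLOC][3-25 FREE]
Op 4: free(b) -> (freed b); heap: [0-0 ALLOC][1-1 FREE][2-2 ALLOC][3-25 FREE]
Op 5: c = realloc(c, 13) -> c = 2; heap: [0-0 ALLOC][1-1 FREE][2-14 ALLOC][15-25 FREE]
Free blocks: [1 11] total_free=12 largest=11 -> 100*(12-11)/12 = 100/12 ≈ 8.333 -> rounds to 8

Answer: 8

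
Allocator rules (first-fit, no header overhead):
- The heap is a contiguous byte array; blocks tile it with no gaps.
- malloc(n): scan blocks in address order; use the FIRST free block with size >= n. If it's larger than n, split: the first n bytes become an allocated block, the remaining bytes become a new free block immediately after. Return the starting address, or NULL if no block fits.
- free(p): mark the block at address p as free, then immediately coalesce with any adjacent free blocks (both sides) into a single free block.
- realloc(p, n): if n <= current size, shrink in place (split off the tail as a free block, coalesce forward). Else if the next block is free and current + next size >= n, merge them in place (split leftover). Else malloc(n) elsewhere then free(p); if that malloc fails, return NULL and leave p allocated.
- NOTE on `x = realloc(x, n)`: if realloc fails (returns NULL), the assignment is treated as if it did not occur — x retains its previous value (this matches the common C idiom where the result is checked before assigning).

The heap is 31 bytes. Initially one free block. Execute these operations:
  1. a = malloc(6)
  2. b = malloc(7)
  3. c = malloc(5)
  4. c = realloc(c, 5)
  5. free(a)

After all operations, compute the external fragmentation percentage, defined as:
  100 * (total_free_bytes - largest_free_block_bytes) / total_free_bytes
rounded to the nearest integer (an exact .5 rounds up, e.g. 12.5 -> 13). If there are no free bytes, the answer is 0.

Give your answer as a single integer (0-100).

Answer: 32

Derivation:
Op 1: a = malloc(6) -> a = 0; heap: [0-5 ALLOC][6-30 FREE]
Op 2: b = malloc(7) -> b = 6; heap: [0-5 ALLOC][6-12 ALLOC][13-30 FREE]
Op 3: c = malloc(5) -> c = 13; heap: [0-5 ALLOC][6-12 ALLOC][13-17 ALLOC][18-30 FREE]
Op 4: c = realloc(c, 5) -> c = 13; heap: [0-5 ALLOC][6-12 ALLOC][13-17 ALLOC][18-30 FREE]
Op 5: free(a) -> (freed a); heap: [0-5 FREE][6-12 ALLOC][13-17 ALLOC][18-30 FREE]
Free blocks: [6 13] total_free=19 largest=13 -> 100*(19-13)/19 = 600/19 ≈ 31.579 -> rounds to 32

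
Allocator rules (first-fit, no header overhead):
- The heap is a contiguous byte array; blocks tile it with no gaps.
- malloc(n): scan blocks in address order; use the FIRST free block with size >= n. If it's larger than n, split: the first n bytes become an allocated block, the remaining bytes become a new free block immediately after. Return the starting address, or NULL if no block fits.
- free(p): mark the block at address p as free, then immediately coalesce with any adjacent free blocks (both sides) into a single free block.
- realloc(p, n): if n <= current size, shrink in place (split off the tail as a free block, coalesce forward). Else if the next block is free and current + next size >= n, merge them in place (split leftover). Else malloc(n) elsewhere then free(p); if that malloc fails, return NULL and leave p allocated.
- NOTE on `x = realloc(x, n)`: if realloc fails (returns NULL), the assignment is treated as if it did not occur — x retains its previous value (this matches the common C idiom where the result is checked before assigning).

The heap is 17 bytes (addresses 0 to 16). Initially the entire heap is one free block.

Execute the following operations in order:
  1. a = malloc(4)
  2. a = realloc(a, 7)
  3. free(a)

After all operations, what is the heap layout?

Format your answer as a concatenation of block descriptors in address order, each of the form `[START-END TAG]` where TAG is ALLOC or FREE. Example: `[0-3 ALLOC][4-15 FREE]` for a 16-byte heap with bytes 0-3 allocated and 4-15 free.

Op 1: a = malloc(4) -> a = 0; heap: [0-3 ALLOC][4-16 FREE]
Op 2: a = realloc(a, 7) -> a = 0; heap: [0-6 ALLOC][7-16 FREE]
Op 3: free(a) -> (freed a); heap: [0-16 FREE]

Answer: [0-16 FREE]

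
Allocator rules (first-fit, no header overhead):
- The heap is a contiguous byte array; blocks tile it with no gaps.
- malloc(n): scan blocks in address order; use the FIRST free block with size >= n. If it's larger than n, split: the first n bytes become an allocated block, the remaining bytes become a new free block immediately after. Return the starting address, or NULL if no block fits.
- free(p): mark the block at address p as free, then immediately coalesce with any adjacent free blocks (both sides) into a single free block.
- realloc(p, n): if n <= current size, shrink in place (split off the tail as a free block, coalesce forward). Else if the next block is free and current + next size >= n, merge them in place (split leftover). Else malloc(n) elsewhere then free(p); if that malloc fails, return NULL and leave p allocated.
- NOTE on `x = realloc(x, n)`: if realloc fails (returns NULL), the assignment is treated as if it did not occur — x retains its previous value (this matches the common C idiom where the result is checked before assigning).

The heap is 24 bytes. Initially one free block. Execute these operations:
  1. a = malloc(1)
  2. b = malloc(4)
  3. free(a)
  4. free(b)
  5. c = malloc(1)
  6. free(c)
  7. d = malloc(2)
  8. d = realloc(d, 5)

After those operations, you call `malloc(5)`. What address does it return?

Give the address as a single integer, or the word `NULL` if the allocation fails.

Answer: 5

Derivation:
Op 1: a = malloc(1) -> a = 0; heap: [0-0 ALLOC][1-23 FREE]
Op 2: b = malloc(4) -> b = 1; heap: [0-0 ALLOC][1-4 ALLOC][5-23 FREE]
Op 3: free(a) -> (freed a); heap: [0-0 FREE][1-4 ALLOC][5-23 FREE]
Op 4: free(b) -> (freed b); heap: [0-23 FREE]
Op 5: c = malloc(1) -> c = 0; heap: [0-0 ALLOC][1-23 FREE]
Op 6: free(c) -> (freed c); heap: [0-23 FREE]
Op 7: d = malloc(2) -> d = 0; heap: [0-1 ALLOC][2-23 FREE]
Op 8: d = realloc(d, 5) -> d = 0; heap: [0-4 ALLOC][5-23 FREE]
malloc(5): first-fit scan over [0-4 ALLOC][5-23 FREE] -> 5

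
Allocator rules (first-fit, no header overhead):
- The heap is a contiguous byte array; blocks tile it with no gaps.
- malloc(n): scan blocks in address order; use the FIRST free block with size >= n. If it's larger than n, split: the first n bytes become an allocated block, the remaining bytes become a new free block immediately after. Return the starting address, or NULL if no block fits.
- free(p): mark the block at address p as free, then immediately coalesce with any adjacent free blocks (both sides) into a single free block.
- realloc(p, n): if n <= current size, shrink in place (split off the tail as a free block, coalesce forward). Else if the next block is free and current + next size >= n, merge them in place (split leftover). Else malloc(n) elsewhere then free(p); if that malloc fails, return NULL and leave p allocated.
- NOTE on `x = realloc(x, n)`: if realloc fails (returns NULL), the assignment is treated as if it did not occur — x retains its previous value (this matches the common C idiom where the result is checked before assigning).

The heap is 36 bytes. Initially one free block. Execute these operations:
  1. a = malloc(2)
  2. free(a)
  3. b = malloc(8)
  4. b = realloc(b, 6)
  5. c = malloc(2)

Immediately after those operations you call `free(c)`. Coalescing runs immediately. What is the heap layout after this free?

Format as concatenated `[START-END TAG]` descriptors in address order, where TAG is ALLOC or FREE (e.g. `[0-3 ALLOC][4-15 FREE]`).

Op 1: a = malloc(2) -> a = 0; heap: [0-1 ALLOC][2-35 FREE]
Op 2: free(a) -> (freed a); heap: [0-35 FREE]
Op 3: b = malloc(8) -> b = 0; heap: [0-7 ALLOC][8-35 FREE]
Op 4: b = realloc(b, 6) -> b = 0; heap: [0-5 ALLOC][6-35 FREE]
Op 5: c = malloc(2) -> c = 6; heap: [0-5 ALLOC][6-7 ALLOC][8-35 FREE]
free(c): c = 6 -> block [6-7 ALLOC]; mark free, coalesce with adjacent free neighbors -> [0-5 ALLOC][6-35 FREE]

Answer: [0-5 ALLOC][6-35 FREE]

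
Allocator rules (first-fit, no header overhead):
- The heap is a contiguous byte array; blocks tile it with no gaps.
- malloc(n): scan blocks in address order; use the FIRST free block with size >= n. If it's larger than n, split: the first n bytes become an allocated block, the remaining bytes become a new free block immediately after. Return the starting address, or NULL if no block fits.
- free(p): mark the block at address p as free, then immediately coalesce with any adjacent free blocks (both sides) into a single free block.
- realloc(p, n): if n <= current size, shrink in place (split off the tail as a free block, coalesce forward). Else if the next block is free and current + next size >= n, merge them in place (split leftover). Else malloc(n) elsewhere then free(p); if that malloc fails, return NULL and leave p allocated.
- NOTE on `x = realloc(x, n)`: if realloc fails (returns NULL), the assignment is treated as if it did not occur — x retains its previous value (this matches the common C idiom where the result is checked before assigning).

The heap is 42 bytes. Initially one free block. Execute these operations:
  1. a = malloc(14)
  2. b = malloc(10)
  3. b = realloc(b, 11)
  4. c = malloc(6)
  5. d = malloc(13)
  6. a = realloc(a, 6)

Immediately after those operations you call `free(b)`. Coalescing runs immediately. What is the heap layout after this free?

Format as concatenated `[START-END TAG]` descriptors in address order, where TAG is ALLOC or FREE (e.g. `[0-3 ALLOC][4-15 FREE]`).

Answer: [0-5 ALLOC][6-24 FREE][25-30 ALLOC][31-41 FREE]

Derivation:
Op 1: a = malloc(14) -> a = 0; heap: [0-13 ALLOC][14-41 FREE]
Op 2: b = malloc(10) -> b = 14; heap: [0-13 ALLOC][14-23 ALLOC][24-41 FREE]
Op 3: b = realloc(b, 11) -> b = 14; heap: [0-13 ALLOC][14-24 ALLOC][25-41 FREE]
Op 4: c = malloc(6) -> c = 25; heap: [0-13 ALLOC][14-24 ALLOC][25-30 ALLOC][31-41 FREE]
Op 5: d = malloc(13) -> d = NULL; heap: [0-13 ALLOC][14-24 ALLOC][25-30 ALLOC][31-41 FREE]
Op 6: a = realloc(a, 6) -> a = 0; heap: [0-5 ALLOC][6-13 FREE][14-24 ALLOC][25-30 ALLOC][31-41 FREE]
free(b): b = 14 -> block [14-24 ALLOC]; mark free, coalesce with adjacent free neighbors -> [0-5 ALLOC][6-24 FREE][25-30 ALLOC][31-41 FREE]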